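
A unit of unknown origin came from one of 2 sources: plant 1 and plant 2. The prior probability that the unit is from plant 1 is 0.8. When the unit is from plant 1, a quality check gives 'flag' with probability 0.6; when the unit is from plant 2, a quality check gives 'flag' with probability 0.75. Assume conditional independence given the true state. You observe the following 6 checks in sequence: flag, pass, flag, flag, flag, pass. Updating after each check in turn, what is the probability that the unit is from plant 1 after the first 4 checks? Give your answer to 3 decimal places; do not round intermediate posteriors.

0.766

Each posterior becomes the prior for the next update.
After 'flag': P(plant 1) = 0.6·0.8000 / (0.6·0.8000 + 0.75·0.2000) ≈ 0.7619
After 'pass': P(plant 1) = 0.4·0.7619 / (0.4·0.7619 + 0.25·0.2381) ≈ 0.8366
After 'flag': P(plant 1) = 0.6·0.8366 / (0.6·0.8366 + 0.75·0.1634) ≈ 0.8038
After 'flag': P(plant 1) = 0.6·0.8038 / (0.6·0.8038 + 0.75·0.1962) ≈ 0.7662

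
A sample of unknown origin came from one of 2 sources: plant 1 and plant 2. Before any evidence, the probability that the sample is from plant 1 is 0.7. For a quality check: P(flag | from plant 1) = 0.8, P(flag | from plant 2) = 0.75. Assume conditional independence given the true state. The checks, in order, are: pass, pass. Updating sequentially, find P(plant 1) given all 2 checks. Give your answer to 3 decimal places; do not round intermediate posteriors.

Each posterior becomes the prior for the next update.
After 'pass': P(plant 1) = 0.2·0.7000 / (0.2·0.7000 + 0.25·0.3000) ≈ 0.6512
After 'pass': P(plant 1) = 0.2·0.6512 / (0.2·0.6512 + 0.25·0.3488) ≈ 0.5989

0.599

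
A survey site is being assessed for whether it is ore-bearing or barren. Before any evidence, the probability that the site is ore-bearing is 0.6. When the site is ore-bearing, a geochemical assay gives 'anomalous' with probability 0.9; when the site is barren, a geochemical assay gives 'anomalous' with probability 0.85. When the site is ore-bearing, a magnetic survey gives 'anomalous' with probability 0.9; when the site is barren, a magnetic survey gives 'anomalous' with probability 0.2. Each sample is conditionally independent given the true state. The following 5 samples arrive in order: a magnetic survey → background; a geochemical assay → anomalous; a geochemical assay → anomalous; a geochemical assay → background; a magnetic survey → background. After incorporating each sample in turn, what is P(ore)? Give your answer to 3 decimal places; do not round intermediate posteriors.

0.017

After a magnetic survey='background': P(ore) = 0.1·0.6000 / (0.1·0.6000 + 0.8·0.4000) ≈ 0.1579
After a geochemical assay='anomalous': P(ore) = 0.9·0.1579 / (0.9·0.1579 + 0.85·0.8421) ≈ 0.1656
After a geochemical assay='anomalous': P(ore) = 0.9·0.1656 / (0.9·0.1656 + 0.85·0.8344) ≈ 0.1737
After a geochemical assay='background': P(ore) = 0.1·0.1737 / (0.1·0.1737 + 0.15·0.8263) ≈ 0.1229
After a magnetic survey='background': P(ore) = 0.1·0.1229 / (0.1·0.1229 + 0.8·0.8771) ≈ 0.0172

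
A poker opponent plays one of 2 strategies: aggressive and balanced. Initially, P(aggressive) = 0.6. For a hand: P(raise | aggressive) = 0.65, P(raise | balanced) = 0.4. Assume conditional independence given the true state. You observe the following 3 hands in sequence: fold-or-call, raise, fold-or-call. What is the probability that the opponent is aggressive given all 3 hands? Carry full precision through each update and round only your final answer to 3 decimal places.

After 'fold-or-call': P(aggressive) = 0.35·0.6000 / (0.35·0.6000 + 0.6·0.4000) ≈ 0.4667
After 'raise': P(aggressive) = 0.65·0.4667 / (0.65·0.4667 + 0.4·0.5333) ≈ 0.5871
After 'fold-or-call': P(aggressive) = 0.35·0.5871 / (0.35·0.5871 + 0.6·0.4129) ≈ 0.4534

0.453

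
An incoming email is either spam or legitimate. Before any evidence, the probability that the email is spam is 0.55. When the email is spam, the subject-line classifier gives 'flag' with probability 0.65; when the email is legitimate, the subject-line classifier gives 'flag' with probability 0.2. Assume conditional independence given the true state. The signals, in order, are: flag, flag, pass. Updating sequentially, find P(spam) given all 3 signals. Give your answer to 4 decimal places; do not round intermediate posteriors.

0.8496

After 'flag': P(spam) = 0.65·0.5500 / (0.65·0.5500 + 0.2·0.4500) ≈ 0.7989
After 'flag': P(spam) = 0.65·0.7989 / (0.65·0.7989 + 0.2·0.2011) ≈ 0.9281
After 'pass': P(spam) = 0.35·0.9281 / (0.35·0.9281 + 0.8·0.0719) ≈ 0.8496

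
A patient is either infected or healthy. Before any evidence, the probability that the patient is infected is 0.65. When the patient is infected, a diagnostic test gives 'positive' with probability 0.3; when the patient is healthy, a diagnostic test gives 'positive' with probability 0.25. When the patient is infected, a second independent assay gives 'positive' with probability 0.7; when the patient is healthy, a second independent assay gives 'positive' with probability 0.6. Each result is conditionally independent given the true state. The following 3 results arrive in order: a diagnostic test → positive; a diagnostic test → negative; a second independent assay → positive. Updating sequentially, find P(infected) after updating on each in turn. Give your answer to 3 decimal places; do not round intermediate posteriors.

0.708

After a diagnostic test='positive': P(infected) = 0.3·0.6500 / (0.3·0.6500 + 0.25·0.3500) ≈ 0.6903
After a diagnostic test='negative': P(infected) = 0.7·0.6903 / (0.7·0.6903 + 0.75·0.3097) ≈ 0.6753
After a second independent assay='positive': P(infected) = 0.7·0.6753 / (0.7·0.6753 + 0.6·0.3247) ≈ 0.7082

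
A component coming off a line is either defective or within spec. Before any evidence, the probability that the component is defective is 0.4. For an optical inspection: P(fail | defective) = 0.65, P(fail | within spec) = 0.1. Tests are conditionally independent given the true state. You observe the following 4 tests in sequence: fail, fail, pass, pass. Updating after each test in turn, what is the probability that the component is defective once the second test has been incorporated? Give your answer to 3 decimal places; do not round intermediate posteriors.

0.966

Each posterior becomes the prior for the next update.
After 'fail': P(defective) = 0.65·0.4000 / (0.65·0.4000 + 0.1·0.6000) ≈ 0.8125
After 'fail': P(defective) = 0.65·0.8125 / (0.65·0.8125 + 0.1·0.1875) ≈ 0.9657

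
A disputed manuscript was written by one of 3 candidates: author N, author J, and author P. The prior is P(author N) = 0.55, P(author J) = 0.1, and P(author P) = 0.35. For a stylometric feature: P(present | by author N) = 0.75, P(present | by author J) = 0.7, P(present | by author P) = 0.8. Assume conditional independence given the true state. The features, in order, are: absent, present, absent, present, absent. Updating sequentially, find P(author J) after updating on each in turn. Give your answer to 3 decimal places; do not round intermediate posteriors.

After 'absent': normaliser = 0.25·0.5500 + 0.3·0.1000 + 0.2·0.3500; P(author N) ≈ 0.5789, P(author J) ≈ 0.1263, P(author P) ≈ 0.2947
After 'present': normaliser = 0.75·0.5789 + 0.7·0.1263 + 0.8·0.2947; P(author N) ≈ 0.5725, P(author J) ≈ 0.1166, P(author P) ≈ 0.3109
After 'absent': normaliser = 0.25·0.5725 + 0.3·0.1166 + 0.2·0.3109; P(author N) ≈ 0.5957, P(author J) ≈ 0.1456, P(author P) ≈ 0.2588
After 'present': normaliser = 0.75·0.5957 + 0.7·0.1456 + 0.8·0.2588; P(author N) ≈ 0.5912, P(author J) ≈ 0.1348, P(author P) ≈ 0.2740
After 'absent': normaliser = 0.25·0.5912 + 0.3·0.1348 + 0.2·0.2740; P(author N) ≈ 0.6081, P(author J) ≈ 0.1664, P(author P) ≈ 0.2254

0.166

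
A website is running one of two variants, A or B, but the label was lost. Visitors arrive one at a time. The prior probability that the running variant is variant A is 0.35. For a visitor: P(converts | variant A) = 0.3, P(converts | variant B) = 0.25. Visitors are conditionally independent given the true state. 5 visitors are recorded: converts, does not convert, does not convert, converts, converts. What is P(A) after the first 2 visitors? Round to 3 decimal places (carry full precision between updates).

After 'converts': P(A) = 0.3·0.3500 / (0.3·0.3500 + 0.25·0.6500) ≈ 0.3925
After 'does not convert': P(A) = 0.7·0.3925 / (0.7·0.3925 + 0.75·0.6075) ≈ 0.3762

0.376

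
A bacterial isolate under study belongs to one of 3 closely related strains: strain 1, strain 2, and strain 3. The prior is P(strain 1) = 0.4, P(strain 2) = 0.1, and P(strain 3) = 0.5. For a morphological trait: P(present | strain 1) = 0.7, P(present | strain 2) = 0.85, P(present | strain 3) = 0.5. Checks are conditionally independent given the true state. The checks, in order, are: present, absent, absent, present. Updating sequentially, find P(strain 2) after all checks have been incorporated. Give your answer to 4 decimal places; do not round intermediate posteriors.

0.0322

After 'present': normaliser = 0.7·0.4000 + 0.85·0.1000 + 0.5·0.5000; P(strain 1) ≈ 0.4553, P(strain 2) ≈ 0.1382, P(strain 3) ≈ 0.4065
After 'absent': normaliser = 0.3·0.4553 + 0.15·0.1382 + 0.5·0.4065; P(strain 1) ≈ 0.3788, P(strain 2) ≈ 0.0575, P(strain 3) ≈ 0.5637
After 'absent': normaliser = 0.3·0.3788 + 0.15·0.0575 + 0.5·0.5637; P(strain 1) ≈ 0.2812, P(strain 2) ≈ 0.0213, P(strain 3) ≈ 0.6974
After 'present': normaliser = 0.7·0.2812 + 0.85·0.0213 + 0.5·0.6974; P(strain 1) ≈ 0.3492, P(strain 2) ≈ 0.0322, P(strain 3) ≈ 0.6186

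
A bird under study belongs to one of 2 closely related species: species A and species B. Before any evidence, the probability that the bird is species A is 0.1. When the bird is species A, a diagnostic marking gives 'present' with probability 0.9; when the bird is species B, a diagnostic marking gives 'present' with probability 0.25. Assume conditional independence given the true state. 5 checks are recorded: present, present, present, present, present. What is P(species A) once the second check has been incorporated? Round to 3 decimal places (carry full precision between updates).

Apply Bayes' rule sequentially, carrying P(species A) forward.
After 'present': P(species A) = 0.9·0.1000 / (0.9·0.1000 + 0.25·0.9000) ≈ 0.2857
After 'present': P(species A) = 0.9·0.2857 / (0.9·0.2857 + 0.25·0.7143) ≈ 0.5902

0.590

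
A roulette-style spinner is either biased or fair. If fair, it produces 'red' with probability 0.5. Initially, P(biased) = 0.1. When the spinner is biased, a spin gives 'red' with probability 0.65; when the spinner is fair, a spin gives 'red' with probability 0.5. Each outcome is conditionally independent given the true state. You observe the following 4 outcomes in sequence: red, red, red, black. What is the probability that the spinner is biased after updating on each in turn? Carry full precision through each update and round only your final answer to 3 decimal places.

0.146

After 'red': P(biased) = 0.65·0.1000 / (0.65·0.1000 + 0.5·0.9000) ≈ 0.1262
After 'red': P(biased) = 0.65·0.1262 / (0.65·0.1262 + 0.5·0.8738) ≈ 0.1581
After 'red': P(biased) = 0.65·0.1581 / (0.65·0.1581 + 0.5·0.8419) ≈ 0.1962
After 'black': P(biased) = 0.35·0.1962 / (0.35·0.1962 + 0.5·0.8038) ≈ 0.1459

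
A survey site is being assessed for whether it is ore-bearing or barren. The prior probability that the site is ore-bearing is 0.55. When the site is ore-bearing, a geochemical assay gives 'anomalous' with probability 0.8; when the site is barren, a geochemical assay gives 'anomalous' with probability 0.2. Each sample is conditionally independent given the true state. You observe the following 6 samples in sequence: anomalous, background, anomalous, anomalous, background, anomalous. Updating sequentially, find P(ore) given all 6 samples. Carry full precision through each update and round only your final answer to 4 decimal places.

0.9514

After 'anomalous': P(ore) = 0.8·0.5500 / (0.8·0.5500 + 0.2·0.4500) ≈ 0.8302
After 'background': P(ore) = 0.2·0.8302 / (0.2·0.8302 + 0.8·0.1698) ≈ 0.5500
After 'anomalous': P(ore) = 0.8·0.5500 / (0.8·0.5500 + 0.2·0.4500) ≈ 0.8302
After 'anomalous': P(ore) = 0.8·0.8302 / (0.8·0.8302 + 0.2·0.1698) ≈ 0.9514
After 'background': P(ore) = 0.2·0.9514 / (0.2·0.9514 + 0.8·0.0486) ≈ 0.8302
After 'anomalous': P(ore) = 0.8·0.8302 / (0.8·0.8302 + 0.2·0.1698) ≈ 0.9514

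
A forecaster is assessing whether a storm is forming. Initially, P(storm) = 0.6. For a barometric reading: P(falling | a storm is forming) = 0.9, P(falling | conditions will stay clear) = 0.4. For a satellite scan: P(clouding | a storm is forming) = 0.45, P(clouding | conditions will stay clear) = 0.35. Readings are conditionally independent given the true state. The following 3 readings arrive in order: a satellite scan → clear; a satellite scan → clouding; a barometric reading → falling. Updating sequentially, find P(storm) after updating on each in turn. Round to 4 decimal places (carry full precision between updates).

After a satellite scan='clear': P(storm) = 0.55·0.6000 / (0.55·0.6000 + 0.65·0.4000) ≈ 0.5593
After a satellite scan='clouding': P(storm) = 0.45·0.5593 / (0.45·0.5593 + 0.35·0.4407) ≈ 0.6200
After a barometric reading='falling': P(storm) = 0.9·0.6200 / (0.9·0.6200 + 0.4·0.3800) ≈ 0.7859

0.7859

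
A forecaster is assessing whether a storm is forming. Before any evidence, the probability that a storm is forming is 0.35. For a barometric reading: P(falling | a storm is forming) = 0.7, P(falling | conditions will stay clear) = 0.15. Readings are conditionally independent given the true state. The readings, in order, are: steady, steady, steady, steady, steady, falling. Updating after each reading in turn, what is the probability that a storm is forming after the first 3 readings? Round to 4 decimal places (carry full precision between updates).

Apply Bayes' rule sequentially, carrying P(storm) forward.
After 'steady': P(storm) = 0.3·0.3500 / (0.3·0.3500 + 0.85·0.6500) ≈ 0.1597
After 'steady': P(storm) = 0.3·0.1597 / (0.3·0.1597 + 0.85·0.8403) ≈ 0.0629
After 'steady': P(storm) = 0.3·0.0629 / (0.3·0.0629 + 0.85·0.9371) ≈ 0.0231

0.0231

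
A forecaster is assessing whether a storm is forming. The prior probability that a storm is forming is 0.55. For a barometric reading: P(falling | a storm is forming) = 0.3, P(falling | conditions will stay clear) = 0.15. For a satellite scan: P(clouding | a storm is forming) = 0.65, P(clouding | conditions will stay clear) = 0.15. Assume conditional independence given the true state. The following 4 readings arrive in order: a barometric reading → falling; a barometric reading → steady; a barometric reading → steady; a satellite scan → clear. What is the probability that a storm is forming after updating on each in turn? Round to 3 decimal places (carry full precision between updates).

After a barometric reading='falling': P(storm) = 0.3·0.5500 / (0.3·0.5500 + 0.15·0.4500) ≈ 0.7097
After a barometric reading='steady': P(storm) = 0.7·0.7097 / (0.7·0.7097 + 0.85·0.2903) ≈ 0.6681
After a barometric reading='steady': P(storm) = 0.7·0.6681 / (0.7·0.6681 + 0.85·0.3319) ≈ 0.6238
After a satellite scan='clear': P(storm) = 0.35·0.6238 / (0.35·0.6238 + 0.85·0.3762) ≈ 0.4057

0.406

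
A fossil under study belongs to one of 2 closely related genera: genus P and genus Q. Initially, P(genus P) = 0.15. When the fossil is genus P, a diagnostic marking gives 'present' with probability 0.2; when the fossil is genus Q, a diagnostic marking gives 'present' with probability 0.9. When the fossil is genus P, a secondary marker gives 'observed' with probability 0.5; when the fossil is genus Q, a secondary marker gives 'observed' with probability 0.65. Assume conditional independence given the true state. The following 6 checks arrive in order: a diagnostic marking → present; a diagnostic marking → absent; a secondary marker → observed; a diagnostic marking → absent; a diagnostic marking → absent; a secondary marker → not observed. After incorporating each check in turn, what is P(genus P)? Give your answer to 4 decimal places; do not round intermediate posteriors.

After a diagnostic marking='present': P(genus P) = 0.2·0.1500 / (0.2·0.1500 + 0.9·0.8500) ≈ 0.0377
After a diagnostic marking='absent': P(genus P) = 0.8·0.0377 / (0.8·0.0377 + 0.1·0.9623) ≈ 0.2388
After a secondary marker='observed': P(genus P) = 0.5·0.2388 / (0.5·0.2388 + 0.65·0.7612) ≈ 0.1944
After a diagnostic marking='absent': P(genus P) = 0.8·0.1944 / (0.8·0.1944 + 0.1·0.8056) ≈ 0.6588
After a diagnostic marking='absent': P(genus P) = 0.8·0.6588 / (0.8·0.6588 + 0.1·0.3412) ≈ 0.9392
After a secondary marker='not observed': P(genus P) = 0.5·0.9392 / (0.5·0.9392 + 0.35·0.0608) ≈ 0.9566

0.9566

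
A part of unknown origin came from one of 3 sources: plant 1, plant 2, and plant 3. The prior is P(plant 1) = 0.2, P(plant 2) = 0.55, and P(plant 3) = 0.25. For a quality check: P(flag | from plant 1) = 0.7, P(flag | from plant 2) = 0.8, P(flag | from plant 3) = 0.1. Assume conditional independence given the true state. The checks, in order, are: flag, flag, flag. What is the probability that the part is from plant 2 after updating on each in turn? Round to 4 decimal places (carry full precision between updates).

0.8035

After 'flag': normaliser = 0.7·0.2000 + 0.8·0.5500 + 0.1·0.2500; P(plant 1) ≈ 0.2314, P(plant 2) ≈ 0.7273, P(plant 3) ≈ 0.0413
After 'flag': normaliser = 0.7·0.2314 + 0.8·0.7273 + 0.1·0.0413; P(plant 1) ≈ 0.2166, P(plant 2) ≈ 0.7779, P(plant 3) ≈ 0.0055
After 'flag': normaliser = 0.7·0.2166 + 0.8·0.7779 + 0.1·0.0055; P(plant 1) ≈ 0.1957, P(plant 2) ≈ 0.8035, P(plant 3) ≈ 0.0007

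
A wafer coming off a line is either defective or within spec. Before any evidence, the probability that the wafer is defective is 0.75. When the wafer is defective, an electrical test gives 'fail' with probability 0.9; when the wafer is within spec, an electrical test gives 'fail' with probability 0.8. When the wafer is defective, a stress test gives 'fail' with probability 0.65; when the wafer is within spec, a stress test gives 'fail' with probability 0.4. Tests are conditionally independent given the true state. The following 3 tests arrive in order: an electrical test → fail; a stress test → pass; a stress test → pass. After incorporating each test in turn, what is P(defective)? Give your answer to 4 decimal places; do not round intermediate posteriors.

0.5345

After an electrical test='fail': P(defective) = 0.9·0.7500 / (0.9·0.7500 + 0.8·0.2500) ≈ 0.7714
After a stress test='pass': P(defective) = 0.35·0.7714 / (0.35·0.7714 + 0.6·0.2286) ≈ 0.6632
After a stress test='pass': P(defective) = 0.35·0.6632 / (0.35·0.6632 + 0.6·0.3368) ≈ 0.5345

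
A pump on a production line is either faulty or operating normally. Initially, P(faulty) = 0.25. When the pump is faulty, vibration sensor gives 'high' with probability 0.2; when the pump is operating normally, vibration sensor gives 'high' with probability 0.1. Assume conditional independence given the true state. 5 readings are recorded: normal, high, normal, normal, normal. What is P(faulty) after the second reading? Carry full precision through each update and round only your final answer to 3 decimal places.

After 'normal': P(faulty) = 0.8·0.2500 / (0.8·0.2500 + 0.9·0.7500) ≈ 0.2286
After 'high': P(faulty) = 0.2·0.2286 / (0.2·0.2286 + 0.1·0.7714) ≈ 0.3721

0.372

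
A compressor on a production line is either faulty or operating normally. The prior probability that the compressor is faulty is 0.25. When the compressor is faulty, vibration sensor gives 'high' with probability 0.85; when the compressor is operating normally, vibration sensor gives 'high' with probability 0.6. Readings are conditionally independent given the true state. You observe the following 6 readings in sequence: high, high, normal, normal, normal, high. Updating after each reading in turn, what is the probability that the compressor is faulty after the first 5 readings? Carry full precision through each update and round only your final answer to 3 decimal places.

0.034

After 'high': P(faulty) = 0.85·0.2500 / (0.85·0.2500 + 0.6·0.7500) ≈ 0.3208
After 'high': P(faulty) = 0.85·0.3208 / (0.85·0.3208 + 0.6·0.6792) ≈ 0.4008
After 'normal': P(faulty) = 0.15·0.4008 / (0.15·0.4008 + 0.4·0.5992) ≈ 0.2006
After 'normal': P(faulty) = 0.15·0.2006 / (0.15·0.2006 + 0.4·0.7994) ≈ 0.0860
After 'normal': P(faulty) = 0.15·0.0860 / (0.15·0.0860 + 0.4·0.9140) ≈ 0.0341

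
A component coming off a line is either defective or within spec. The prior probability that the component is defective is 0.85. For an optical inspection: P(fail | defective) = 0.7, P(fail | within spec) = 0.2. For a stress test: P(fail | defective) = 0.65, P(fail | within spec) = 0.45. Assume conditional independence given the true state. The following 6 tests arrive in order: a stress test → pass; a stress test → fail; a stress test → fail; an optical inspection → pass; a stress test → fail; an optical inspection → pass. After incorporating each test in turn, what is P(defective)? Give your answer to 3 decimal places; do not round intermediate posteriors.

Apply Bayes' rule sequentially, carrying P(defective) forward.
After a stress test='pass': P(defective) = 0.35·0.8500 / (0.35·0.8500 + 0.55·0.1500) ≈ 0.7829
After a stress test='fail': P(defective) = 0.65·0.7829 / (0.65·0.7829 + 0.45·0.2171) ≈ 0.8389
After a stress test='fail': P(defective) = 0.65·0.8389 / (0.65·0.8389 + 0.45·0.1611) ≈ 0.8827
After an optical inspection='pass': P(defective) = 0.3·0.8827 / (0.3·0.8827 + 0.8·0.1173) ≈ 0.7383
After a stress test='fail': P(defective) = 0.65·0.7383 / (0.65·0.7383 + 0.45·0.2617) ≈ 0.8030
After an optical inspection='pass': P(defective) = 0.3·0.8030 / (0.3·0.8030 + 0.8·0.1970) ≈ 0.6045

0.604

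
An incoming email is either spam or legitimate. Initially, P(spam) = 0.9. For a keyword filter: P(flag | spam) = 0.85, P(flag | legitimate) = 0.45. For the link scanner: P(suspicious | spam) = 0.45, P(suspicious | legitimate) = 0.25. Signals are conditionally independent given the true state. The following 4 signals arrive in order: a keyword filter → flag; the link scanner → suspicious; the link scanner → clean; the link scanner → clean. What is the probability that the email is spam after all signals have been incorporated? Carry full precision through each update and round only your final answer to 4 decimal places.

After a keyword filter='flag': P(spam) = 0.85·0.9000 / (0.85·0.9000 + 0.45·0.1000) ≈ 0.9444
After the link scanner='suspicious': P(spam) = 0.45·0.9444 / (0.45·0.9444 + 0.25·0.0556) ≈ 0.9684
After the link scanner='clean': P(spam) = 0.55·0.9684 / (0.55·0.9684 + 0.75·0.0316) ≈ 0.9573
After the link scanner='clean': P(spam) = 0.55·0.9573 / (0.55·0.9573 + 0.75·0.0427) ≈ 0.9427

0.9427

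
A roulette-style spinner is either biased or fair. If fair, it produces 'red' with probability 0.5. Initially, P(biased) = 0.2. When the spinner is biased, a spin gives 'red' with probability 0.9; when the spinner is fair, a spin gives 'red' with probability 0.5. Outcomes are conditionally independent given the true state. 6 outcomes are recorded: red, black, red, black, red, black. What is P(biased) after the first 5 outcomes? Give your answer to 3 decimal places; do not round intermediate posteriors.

0.055

After 'red': P(biased) = 0.9·0.2000 / (0.9·0.2000 + 0.5·0.8000) ≈ 0.3103
After 'black': P(biased) = 0.1·0.3103 / (0.1·0.3103 + 0.5·0.6897) ≈ 0.0826
After 'red': P(biased) = 0.9·0.0826 / (0.9·0.0826 + 0.5·0.9174) ≈ 0.1394
After 'black': P(biased) = 0.1·0.1394 / (0.1·0.1394 + 0.5·0.8606) ≈ 0.0314
After 'red': P(biased) = 0.9·0.0314 / (0.9·0.0314 + 0.5·0.9686) ≈ 0.0551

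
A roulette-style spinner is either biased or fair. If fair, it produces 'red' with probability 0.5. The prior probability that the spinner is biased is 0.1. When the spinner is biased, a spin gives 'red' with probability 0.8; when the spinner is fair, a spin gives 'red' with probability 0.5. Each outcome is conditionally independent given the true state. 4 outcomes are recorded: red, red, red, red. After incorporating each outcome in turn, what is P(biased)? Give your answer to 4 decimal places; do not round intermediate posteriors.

After 'red': P(biased) = 0.8·0.1000 / (0.8·0.1000 + 0.5·0.9000) ≈ 0.1509
After 'red': P(biased) = 0.8·0.1509 / (0.8·0.1509 + 0.5·0.8491) ≈ 0.2215
After 'red': P(biased) = 0.8·0.2215 / (0.8·0.2215 + 0.5·0.7785) ≈ 0.3128
After 'red': P(biased) = 0.8·0.3128 / (0.8·0.3128 + 0.5·0.6872) ≈ 0.4214

0.4214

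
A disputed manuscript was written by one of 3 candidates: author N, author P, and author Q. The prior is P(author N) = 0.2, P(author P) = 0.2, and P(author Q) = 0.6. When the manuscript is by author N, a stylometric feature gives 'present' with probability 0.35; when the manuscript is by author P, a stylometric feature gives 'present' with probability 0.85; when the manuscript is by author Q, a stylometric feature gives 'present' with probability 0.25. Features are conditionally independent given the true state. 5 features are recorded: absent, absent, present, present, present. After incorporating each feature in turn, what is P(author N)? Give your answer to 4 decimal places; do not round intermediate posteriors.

0.3107

Each posterior becomes the prior for the next update.
After 'absent': normaliser = 0.65·0.2000 + 0.15·0.2000 + 0.75·0.6000; P(author N) ≈ 0.2131, P(author P) ≈ 0.0492, P(author Q) ≈ 0.7377
After 'absent': normaliser = 0.65·0.2131 + 0.15·0.0492 + 0.75·0.7377; P(author N) ≈ 0.1981, P(author P) ≈ 0.0106, P(author Q) ≈ 0.7913
After 'present': normaliser = 0.35·0.1981 + 0.85·0.0106 + 0.25·0.7913; P(author N) ≈ 0.2511, P(author P) ≈ 0.0325, P(author Q) ≈ 0.7164
After 'present': normaliser = 0.35·0.2511 + 0.85·0.0325 + 0.25·0.7164; P(author N) ≈ 0.2983, P(author P) ≈ 0.0937, P(author Q) ≈ 0.6080
After 'present': normaliser = 0.35·0.2983 + 0.85·0.0937 + 0.25·0.6080; P(author N) ≈ 0.3107, P(author P) ≈ 0.2370, P(author Q) ≈ 0.4523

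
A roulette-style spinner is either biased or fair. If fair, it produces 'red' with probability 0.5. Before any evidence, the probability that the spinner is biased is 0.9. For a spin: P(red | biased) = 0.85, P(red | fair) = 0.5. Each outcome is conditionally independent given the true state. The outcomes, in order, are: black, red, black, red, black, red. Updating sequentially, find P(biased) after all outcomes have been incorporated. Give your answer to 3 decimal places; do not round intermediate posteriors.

After 'black': P(biased) = 0.15·0.9000 / (0.15·0.9000 + 0.5·0.1000) ≈ 0.7297
After 'red': P(biased) = 0.85·0.7297 / (0.85·0.7297 + 0.5·0.2703) ≈ 0.8211
After 'black': P(biased) = 0.15·0.8211 / (0.15·0.8211 + 0.5·0.1789) ≈ 0.5793
After 'red': P(biased) = 0.85·0.5793 / (0.85·0.5793 + 0.5·0.4207) ≈ 0.7007
After 'black': P(biased) = 0.15·0.7007 / (0.15·0.7007 + 0.5·0.2993) ≈ 0.4125
After 'red': P(biased) = 0.85·0.4125 / (0.85·0.4125 + 0.5·0.5875) ≈ 0.5442

0.544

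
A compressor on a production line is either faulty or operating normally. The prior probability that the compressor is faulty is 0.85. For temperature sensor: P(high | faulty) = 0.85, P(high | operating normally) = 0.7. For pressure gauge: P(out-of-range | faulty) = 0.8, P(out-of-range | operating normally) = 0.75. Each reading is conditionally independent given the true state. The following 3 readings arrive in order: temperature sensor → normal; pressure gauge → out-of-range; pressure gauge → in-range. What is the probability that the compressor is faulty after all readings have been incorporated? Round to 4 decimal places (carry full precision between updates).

After temperature sensor='normal': P(faulty) = 0.15·0.8500 / (0.15·0.8500 + 0.3·0.1500) ≈ 0.7391
After pressure gauge='out-of-range': P(faulty) = 0.8·0.7391 / (0.8·0.7391 + 0.75·0.2609) ≈ 0.7514
After pressure gauge='in-range': P(faulty) = 0.2·0.7514 / (0.2·0.7514 + 0.25·0.2486) ≈ 0.7074

0.7074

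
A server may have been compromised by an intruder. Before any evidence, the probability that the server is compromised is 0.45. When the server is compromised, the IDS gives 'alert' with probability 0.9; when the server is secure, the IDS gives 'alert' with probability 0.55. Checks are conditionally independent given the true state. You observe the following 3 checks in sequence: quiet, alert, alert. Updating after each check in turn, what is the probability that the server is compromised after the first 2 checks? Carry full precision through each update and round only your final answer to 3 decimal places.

After 'quiet': P(compromised) = 0.1·0.4500 / (0.1·0.4500 + 0.45·0.5500) ≈ 0.1538
After 'alert': P(compromised) = 0.9·0.1538 / (0.9·0.1538 + 0.55·0.8462) ≈ 0.2293

0.229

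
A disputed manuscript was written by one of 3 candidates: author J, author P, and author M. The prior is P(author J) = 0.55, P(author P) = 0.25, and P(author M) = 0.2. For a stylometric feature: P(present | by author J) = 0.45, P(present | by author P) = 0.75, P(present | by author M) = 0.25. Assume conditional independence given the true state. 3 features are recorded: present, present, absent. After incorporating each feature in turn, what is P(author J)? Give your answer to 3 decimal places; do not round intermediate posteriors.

Each posterior becomes the prior for the next update.
After 'present': normaliser = 0.45·0.5500 + 0.75·0.2500 + 0.25·0.2000; P(author J) ≈ 0.5103, P(author P) ≈ 0.3866, P(author M) ≈ 0.1031
After 'present': normaliser = 0.45·0.5103 + 0.75·0.3866 + 0.25·0.1031; P(author J) ≈ 0.4211, P(author P) ≈ 0.5317, P(author M) ≈ 0.0473
After 'absent': normaliser = 0.55·0.4211 + 0.25·0.5317 + 0.75·0.0473; P(author J) ≈ 0.5790, P(author P) ≈ 0.3323, P(author M) ≈ 0.0886

0.579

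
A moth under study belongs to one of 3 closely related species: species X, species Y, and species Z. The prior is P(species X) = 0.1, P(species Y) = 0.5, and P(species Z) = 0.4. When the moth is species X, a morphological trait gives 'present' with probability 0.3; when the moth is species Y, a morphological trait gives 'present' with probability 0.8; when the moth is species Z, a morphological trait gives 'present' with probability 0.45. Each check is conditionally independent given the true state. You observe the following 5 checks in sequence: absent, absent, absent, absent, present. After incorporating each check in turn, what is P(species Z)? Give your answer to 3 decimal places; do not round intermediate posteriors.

0.677

Each posterior becomes the prior for the next update.
After 'absent': normaliser = 0.7·0.1000 + 0.2·0.5000 + 0.55·0.4000; P(species X) ≈ 0.1795, P(species Y) ≈ 0.2564, P(species Z) ≈ 0.5641
After 'absent': normaliser = 0.7·0.1795 + 0.2·0.2564 + 0.55·0.5641; P(species X) ≈ 0.2579, P(species Y) ≈ 0.1053, P(species Z) ≈ 0.6368
After 'absent': normaliser = 0.7·0.2579 + 0.2·0.1053 + 0.55·0.6368; P(species X) ≈ 0.3271, P(species Y) ≈ 0.0381, P(species Z) ≈ 0.6347
After 'absent': normaliser = 0.7·0.3271 + 0.2·0.0381 + 0.55·0.6347; P(species X) ≈ 0.3910, P(species Y) ≈ 0.0130, P(species Z) ≈ 0.5960
After 'present': normaliser = 0.3·0.3910 + 0.8·0.0130 + 0.45·0.5960; P(species X) ≈ 0.2962, P(species Y) ≈ 0.0263, P(species Z) ≈ 0.6774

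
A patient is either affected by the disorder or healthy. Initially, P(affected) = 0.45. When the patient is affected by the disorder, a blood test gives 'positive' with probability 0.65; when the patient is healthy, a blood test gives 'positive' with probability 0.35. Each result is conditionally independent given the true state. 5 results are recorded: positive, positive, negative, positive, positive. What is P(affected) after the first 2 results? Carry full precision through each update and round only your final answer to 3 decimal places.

After 'positive': P(affected) = 0.65·0.4500 / (0.65·0.4500 + 0.35·0.5500) ≈ 0.6031
After 'positive': P(affected) = 0.65·0.6031 / (0.65·0.6031 + 0.35·0.3969) ≈ 0.7383

0.738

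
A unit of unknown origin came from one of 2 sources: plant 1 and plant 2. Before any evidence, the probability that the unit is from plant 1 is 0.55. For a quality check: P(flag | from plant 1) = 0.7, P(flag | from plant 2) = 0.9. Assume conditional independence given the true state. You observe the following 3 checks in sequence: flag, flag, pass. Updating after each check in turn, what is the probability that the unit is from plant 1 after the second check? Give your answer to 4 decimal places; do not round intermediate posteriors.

0.4251

After 'flag': P(plant 1) = 0.7·0.5500 / (0.7·0.5500 + 0.9·0.4500) ≈ 0.4873
After 'flag': P(plant 1) = 0.7·0.4873 / (0.7·0.4873 + 0.9·0.5127) ≈ 0.4251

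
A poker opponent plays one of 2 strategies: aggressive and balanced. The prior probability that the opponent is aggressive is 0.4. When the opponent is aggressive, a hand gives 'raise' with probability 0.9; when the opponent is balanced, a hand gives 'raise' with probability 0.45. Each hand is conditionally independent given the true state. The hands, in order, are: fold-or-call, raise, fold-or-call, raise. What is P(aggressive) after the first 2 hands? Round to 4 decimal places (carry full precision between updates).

0.1951

After 'fold-or-call': P(aggressive) = 0.1·0.4000 / (0.1·0.4000 + 0.55·0.6000) ≈ 0.1081
After 'raise': P(aggressive) = 0.9·0.1081 / (0.9·0.1081 + 0.45·0.8919) ≈ 0.1951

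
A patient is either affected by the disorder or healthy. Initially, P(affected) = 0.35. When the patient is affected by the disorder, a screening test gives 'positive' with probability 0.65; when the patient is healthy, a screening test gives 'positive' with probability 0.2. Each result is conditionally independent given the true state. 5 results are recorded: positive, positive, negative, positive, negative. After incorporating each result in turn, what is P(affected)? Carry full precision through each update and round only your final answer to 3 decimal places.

0.780

Apply Bayes' rule sequentially, carrying P(affected) forward.
After 'positive': P(affected) = 0.65·0.3500 / (0.65·0.3500 + 0.2·0.6500) ≈ 0.6364
After 'positive': P(affected) = 0.65·0.6364 / (0.65·0.6364 + 0.2·0.3636) ≈ 0.8505
After 'negative': P(affected) = 0.35·0.8505 / (0.35·0.8505 + 0.8·0.1495) ≈ 0.7133
After 'positive': P(affected) = 0.65·0.7133 / (0.65·0.7133 + 0.2·0.2867) ≈ 0.8900
After 'negative': P(affected) = 0.35·0.8900 / (0.35·0.8900 + 0.8·0.1100) ≈ 0.7796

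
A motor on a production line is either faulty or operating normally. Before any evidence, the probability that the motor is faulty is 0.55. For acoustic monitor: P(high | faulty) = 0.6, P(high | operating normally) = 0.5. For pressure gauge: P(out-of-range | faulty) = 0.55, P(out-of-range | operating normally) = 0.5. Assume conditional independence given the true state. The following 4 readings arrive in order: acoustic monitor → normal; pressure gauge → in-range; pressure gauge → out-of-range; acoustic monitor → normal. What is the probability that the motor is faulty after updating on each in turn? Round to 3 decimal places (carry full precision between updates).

Each posterior becomes the prior for the next update.
After acoustic monitor='normal': P(faulty) = 0.4·0.5500 / (0.4·0.5500 + 0.5·0.4500) ≈ 0.4944
After pressure gauge='in-range': P(faulty) = 0.45·0.4944 / (0.45·0.4944 + 0.5·0.5056) ≈ 0.4681
After pressure gauge='out-of-range': P(faulty) = 0.55·0.4681 / (0.55·0.4681 + 0.5·0.5319) ≈ 0.4919
After acoustic monitor='normal': P(faulty) = 0.4·0.4919 / (0.4·0.4919 + 0.5·0.5081) ≈ 0.4364

0.436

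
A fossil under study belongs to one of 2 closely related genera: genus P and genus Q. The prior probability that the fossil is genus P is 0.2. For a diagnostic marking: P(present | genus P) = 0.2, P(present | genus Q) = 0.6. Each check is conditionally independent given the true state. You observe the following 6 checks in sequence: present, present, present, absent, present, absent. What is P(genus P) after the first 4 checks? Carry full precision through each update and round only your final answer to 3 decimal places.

0.018

After 'present': P(genus P) = 0.2·0.2000 / (0.2·0.2000 + 0.6·0.8000) ≈ 0.0769
After 'present': P(genus P) = 0.2·0.0769 / (0.2·0.0769 + 0.6·0.9231) ≈ 0.0270
After 'present': P(genus P) = 0.2·0.0270 / (0.2·0.0270 + 0.6·0.9730) ≈ 0.0092
After 'absent': P(genus P) = 0.8·0.0092 / (0.8·0.0092 + 0.4·0.9908) ≈ 0.0182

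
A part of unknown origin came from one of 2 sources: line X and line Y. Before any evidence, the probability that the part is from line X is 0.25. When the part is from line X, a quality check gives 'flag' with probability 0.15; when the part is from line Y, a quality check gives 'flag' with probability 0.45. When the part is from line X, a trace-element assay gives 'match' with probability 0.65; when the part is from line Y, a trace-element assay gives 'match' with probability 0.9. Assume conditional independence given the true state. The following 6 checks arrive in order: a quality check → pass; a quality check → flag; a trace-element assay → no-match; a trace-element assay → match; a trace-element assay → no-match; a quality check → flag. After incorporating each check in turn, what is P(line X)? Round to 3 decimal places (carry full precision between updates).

Each posterior becomes the prior for the next update.
After a quality check='pass': P(line X) = 0.85·0.2500 / (0.85·0.2500 + 0.55·0.7500) ≈ 0.3400
After a quality check='flag': P(line X) = 0.15·0.3400 / (0.15·0.3400 + 0.45·0.6600) ≈ 0.1466
After a trace-element assay='no-match': P(line X) = 0.35·0.1466 / (0.35·0.1466 + 0.1·0.8534) ≈ 0.3754
After a trace-element assay='match': P(line X) = 0.65·0.3754 / (0.65·0.3754 + 0.9·0.6246) ≈ 0.3027
After a trace-element assay='no-match': P(line X) = 0.35·0.3027 / (0.35·0.3027 + 0.1·0.6973) ≈ 0.6031
After a quality check='flag': P(line X) = 0.15·0.6031 / (0.15·0.6031 + 0.45·0.3969) ≈ 0.3362

0.336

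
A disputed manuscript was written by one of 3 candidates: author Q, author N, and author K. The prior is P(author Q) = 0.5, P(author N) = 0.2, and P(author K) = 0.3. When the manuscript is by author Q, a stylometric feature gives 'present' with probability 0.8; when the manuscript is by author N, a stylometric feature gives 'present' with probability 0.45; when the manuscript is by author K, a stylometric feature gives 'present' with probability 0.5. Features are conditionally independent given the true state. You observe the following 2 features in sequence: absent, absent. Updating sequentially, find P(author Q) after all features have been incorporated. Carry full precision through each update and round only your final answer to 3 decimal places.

0.129

Apply Bayes' rule sequentially, carrying P(author Q) forward.
After 'absent': normaliser = 0.2·0.5000 + 0.55·0.2000 + 0.5·0.3000; P(author Q) ≈ 0.2778, P(author N) ≈ 0.3056, P(author K) ≈ 0.4167
After 'absent': normaliser = 0.2·0.2778 + 0.55·0.3056 + 0.5·0.4167; P(author Q) ≈ 0.1286, P(author N) ≈ 0.3891, P(author K) ≈ 0.4823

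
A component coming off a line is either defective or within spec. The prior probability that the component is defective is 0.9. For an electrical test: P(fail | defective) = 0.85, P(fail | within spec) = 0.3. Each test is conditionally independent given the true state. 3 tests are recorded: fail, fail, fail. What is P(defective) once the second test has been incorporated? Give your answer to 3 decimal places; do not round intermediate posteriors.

0.986

Each posterior becomes the prior for the next update.
After 'fail': P(defective) = 0.85·0.9000 / (0.85·0.9000 + 0.3·0.1000) ≈ 0.9623
After 'fail': P(defective) = 0.85·0.9623 / (0.85·0.9623 + 0.3·0.0377) ≈ 0.9863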